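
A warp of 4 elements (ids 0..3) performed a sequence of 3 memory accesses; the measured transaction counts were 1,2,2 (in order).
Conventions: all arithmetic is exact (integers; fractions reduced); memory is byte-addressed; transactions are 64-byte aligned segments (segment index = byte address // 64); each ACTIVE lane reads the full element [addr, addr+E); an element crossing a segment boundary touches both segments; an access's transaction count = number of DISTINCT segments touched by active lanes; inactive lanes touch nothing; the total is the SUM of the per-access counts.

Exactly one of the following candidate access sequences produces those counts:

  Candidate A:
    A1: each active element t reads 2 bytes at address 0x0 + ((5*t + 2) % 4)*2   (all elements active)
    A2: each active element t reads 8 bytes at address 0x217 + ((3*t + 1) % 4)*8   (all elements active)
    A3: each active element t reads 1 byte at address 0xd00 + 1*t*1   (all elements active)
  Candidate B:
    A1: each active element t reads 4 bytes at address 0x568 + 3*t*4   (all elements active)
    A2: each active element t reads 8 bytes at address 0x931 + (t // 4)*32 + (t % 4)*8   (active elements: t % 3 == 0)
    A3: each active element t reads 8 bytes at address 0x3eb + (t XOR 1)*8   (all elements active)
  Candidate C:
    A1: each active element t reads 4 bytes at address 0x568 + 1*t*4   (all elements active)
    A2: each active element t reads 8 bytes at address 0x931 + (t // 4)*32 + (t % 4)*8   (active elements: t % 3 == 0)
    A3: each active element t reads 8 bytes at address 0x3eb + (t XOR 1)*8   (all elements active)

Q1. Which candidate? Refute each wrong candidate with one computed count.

A: A2 gives 1 transaction, not 2
B: A1 gives 2 transactions, not 1
C: all counts match (1,2,2)

Answer: C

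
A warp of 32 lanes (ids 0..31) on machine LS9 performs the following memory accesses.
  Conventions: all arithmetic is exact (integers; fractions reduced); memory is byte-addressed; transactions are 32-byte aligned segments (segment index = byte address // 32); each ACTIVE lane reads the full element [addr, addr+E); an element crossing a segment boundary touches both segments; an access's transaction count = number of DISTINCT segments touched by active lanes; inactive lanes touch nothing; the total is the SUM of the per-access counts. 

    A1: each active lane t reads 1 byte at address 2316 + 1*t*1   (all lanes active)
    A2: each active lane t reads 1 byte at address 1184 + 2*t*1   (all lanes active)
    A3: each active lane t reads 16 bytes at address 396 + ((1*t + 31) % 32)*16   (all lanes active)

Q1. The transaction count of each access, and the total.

A1: 2 transactions
A2: 2 transactions
A3: 17 transactions

Answer: 2,2,17; total 21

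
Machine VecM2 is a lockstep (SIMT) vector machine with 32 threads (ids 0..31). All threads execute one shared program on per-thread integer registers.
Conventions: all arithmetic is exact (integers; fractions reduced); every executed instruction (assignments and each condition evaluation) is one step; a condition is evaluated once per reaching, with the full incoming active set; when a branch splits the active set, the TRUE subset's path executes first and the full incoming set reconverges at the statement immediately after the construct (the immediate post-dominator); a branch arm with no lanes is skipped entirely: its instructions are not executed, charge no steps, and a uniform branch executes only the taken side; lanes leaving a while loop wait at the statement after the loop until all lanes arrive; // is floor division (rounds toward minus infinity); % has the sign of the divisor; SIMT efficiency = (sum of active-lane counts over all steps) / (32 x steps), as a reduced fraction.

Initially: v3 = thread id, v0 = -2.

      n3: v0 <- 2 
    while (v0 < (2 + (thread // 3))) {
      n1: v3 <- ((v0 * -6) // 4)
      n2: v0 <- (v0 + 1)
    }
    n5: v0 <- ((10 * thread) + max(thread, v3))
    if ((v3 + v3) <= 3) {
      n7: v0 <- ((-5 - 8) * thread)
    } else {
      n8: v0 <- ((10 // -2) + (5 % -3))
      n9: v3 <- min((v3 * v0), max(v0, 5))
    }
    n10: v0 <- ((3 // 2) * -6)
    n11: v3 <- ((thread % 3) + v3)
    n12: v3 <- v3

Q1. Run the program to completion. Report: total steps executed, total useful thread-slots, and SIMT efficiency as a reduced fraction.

Answer: 40 steps, 722 useful, 361/640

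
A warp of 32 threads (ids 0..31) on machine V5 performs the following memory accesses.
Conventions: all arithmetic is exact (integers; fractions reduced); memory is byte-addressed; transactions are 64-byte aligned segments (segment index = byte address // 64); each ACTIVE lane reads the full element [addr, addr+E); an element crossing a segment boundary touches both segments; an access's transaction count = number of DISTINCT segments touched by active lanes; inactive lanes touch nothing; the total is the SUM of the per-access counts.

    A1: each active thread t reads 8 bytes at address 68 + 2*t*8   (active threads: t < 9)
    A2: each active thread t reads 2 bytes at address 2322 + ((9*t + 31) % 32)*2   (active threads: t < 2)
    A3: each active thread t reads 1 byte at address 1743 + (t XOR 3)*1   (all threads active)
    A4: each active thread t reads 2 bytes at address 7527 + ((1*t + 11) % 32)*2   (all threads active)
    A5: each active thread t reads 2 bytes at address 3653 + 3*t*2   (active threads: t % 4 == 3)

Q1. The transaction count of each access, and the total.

A1: 3 transactions
A2: 2 transactions
A3: 1 transaction
A4: 2 transactions
A5: 4 transactions

Answer: 3,2,1,2,4; total 12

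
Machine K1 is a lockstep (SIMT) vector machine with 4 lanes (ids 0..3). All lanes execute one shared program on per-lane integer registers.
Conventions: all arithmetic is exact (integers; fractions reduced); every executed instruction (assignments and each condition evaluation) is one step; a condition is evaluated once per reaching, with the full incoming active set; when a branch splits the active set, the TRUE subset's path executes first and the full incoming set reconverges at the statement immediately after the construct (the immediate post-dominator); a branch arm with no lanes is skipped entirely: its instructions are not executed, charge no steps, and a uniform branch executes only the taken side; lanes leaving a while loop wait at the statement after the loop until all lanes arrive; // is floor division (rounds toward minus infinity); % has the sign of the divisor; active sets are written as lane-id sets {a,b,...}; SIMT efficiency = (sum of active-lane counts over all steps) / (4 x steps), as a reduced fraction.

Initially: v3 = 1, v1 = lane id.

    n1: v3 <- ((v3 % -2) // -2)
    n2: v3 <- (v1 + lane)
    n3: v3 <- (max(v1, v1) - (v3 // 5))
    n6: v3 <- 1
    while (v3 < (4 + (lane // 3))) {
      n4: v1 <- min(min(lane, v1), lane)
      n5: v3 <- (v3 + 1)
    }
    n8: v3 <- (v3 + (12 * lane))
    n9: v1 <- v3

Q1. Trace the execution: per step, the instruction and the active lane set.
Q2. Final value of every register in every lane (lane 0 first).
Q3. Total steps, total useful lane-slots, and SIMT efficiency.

step 0: v3 <- ((v3 % -2) // -2)      {0,1,2,3}
step 1: v3 <- (v1 + lane)            {0,1,2,3}
step 2: v3 <- (max(v1, v1) - (v3 // 5)) {0,1,2,3}
step 3: v3 <- 1                      {0,1,2,3}
step 4: eval (v3 < (4 + (lane // 3))) {0,1,2,3}
step 5: v1 <- min(min(lane, v1), lane) {0,1,2,3}
step 6: v3 <- (v3 + 1)               {0,1,2,3}
step 7: eval (v3 < (4 + (lane // 3))) {0,1,2,3}
step 8: v1 <- min(min(lane, v1), lane) {0,1,2,3}
step 9: v3 <- (v3 + 1)               {0,1,2,3}
step 10: eval (v3 < (4 + (lane // 3))) {0,1,2,3}
step 11: v1 <- min(min(lane, v1), lane) {0,1,2,3}
step 12: v3 <- (v3 + 1)               {0,1,2,3}
step 13: eval (v3 < (4 + (lane // 3))) {0,1,2,3}
step 14: v1 <- min(min(lane, v1), lane) {3}
step 15: v3 <- (v3 + 1)               {3}
step 16: eval (v3 < (4 + (lane // 3))) {3}
step 17: v3 <- (v3 + (12 * lane))     {0,1,2,3}
step 18: v1 <- v3                     {0,1,2,3}

Answer: 19 steps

v3: 4,16,28,41
v1: 4,16,28,41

steps = 19; useful = 67; efficiency = 67/76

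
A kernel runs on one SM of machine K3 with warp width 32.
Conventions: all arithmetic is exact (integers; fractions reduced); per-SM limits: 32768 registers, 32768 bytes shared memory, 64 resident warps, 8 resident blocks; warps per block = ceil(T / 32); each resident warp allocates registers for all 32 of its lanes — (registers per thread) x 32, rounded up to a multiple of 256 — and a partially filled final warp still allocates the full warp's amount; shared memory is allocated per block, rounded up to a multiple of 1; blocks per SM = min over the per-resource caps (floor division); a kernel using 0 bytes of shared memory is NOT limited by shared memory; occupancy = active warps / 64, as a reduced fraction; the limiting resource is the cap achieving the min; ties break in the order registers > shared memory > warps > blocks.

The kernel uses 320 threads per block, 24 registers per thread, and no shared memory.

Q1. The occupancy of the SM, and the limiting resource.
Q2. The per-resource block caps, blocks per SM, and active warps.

Answer: occupancy 5/8, limited by registers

registers: 4 blocks
shared memory: no limit (kernel uses none)
warps: 6 blocks
blocks: 8 blocks

Answer: 4 blocks, 40 active warps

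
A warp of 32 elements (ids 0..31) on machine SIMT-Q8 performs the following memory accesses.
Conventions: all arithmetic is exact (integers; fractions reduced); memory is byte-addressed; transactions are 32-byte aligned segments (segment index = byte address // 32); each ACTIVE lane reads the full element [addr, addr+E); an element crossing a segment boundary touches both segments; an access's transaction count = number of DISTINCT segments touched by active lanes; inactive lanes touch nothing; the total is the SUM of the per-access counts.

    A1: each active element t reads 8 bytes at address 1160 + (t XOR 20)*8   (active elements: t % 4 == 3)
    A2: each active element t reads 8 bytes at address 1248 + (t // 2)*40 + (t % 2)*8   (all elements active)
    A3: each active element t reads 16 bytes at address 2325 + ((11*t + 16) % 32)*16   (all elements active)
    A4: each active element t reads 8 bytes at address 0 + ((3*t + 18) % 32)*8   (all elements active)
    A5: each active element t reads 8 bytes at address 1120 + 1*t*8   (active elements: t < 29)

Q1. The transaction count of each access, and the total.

A1: 8 transactions
A2: 20 transactions
A3: 17 transactions
A4: 8 transactions
A5: 8 transactions

Answer: 8,20,17,8,8; total 61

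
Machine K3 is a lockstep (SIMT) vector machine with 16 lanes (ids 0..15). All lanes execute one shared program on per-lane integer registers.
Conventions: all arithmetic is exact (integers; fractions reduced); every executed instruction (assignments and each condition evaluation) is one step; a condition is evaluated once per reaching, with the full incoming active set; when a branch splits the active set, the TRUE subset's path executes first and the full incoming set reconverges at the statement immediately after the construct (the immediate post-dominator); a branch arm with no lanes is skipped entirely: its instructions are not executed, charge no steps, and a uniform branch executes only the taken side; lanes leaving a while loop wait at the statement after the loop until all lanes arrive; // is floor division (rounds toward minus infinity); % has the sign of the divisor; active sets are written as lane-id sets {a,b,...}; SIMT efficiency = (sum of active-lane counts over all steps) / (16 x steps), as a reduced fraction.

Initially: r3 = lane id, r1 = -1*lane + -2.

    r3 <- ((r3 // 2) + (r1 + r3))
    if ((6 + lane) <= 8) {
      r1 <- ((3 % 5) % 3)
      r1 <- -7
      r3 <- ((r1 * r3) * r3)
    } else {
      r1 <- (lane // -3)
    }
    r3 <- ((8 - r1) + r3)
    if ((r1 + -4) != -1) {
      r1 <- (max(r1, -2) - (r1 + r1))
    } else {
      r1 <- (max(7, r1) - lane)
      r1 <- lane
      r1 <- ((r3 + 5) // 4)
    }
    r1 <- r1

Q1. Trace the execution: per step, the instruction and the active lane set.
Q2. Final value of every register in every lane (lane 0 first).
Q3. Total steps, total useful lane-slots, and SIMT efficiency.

step 0: r3 <- ((r3 // 2) + (r1 + r3)) {0,1,2,3,4,5,6,7,8,9,10,11,12,13,14,15}
step 1: eval ((6 + lane) <= 8)       {0,1,2,3,4,5,6,7,8,9,10,11,12,13,14,15}
step 2: r1 <- ((3 % 5) % 3)          {0,1,2}
step 3: r1 <- -7                     {0,1,2}
step 4: r3 <- ((r1 * r3) * r3)       {0,1,2}
step 5: r1 <- (lane // -3)           {3,4,5,6,7,8,9,10,11,12,13,14,15}
step 6: r3 <- ((8 - r1) + r3)        {0,1,2,3,4,5,6,7,8,9,10,11,12,13,14,15}
step 7: eval ((r1 + -4) != -1)       {0,1,2,3,4,5,6,7,8,9,10,11,12,13,14,15}
step 8: r1 <- (max(r1, -2) - (r1 + r1)) {0,1,2,3,4,5,6,7,8,9,10,11,12,13,14,15}
step 9: r1 <- r1                     {0,1,2,3,4,5,6,7,8,9,10,11,12,13,14,15}

Answer: 10 steps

r3: -13,-13,8,8,10,10,11,12,13,13,15,15,16,17,18,18
r1: 12,12,12,1,2,2,2,4,4,4,6,6,6,8,8,8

steps = 10; useful = 118; efficiency = 118/160 = 59/80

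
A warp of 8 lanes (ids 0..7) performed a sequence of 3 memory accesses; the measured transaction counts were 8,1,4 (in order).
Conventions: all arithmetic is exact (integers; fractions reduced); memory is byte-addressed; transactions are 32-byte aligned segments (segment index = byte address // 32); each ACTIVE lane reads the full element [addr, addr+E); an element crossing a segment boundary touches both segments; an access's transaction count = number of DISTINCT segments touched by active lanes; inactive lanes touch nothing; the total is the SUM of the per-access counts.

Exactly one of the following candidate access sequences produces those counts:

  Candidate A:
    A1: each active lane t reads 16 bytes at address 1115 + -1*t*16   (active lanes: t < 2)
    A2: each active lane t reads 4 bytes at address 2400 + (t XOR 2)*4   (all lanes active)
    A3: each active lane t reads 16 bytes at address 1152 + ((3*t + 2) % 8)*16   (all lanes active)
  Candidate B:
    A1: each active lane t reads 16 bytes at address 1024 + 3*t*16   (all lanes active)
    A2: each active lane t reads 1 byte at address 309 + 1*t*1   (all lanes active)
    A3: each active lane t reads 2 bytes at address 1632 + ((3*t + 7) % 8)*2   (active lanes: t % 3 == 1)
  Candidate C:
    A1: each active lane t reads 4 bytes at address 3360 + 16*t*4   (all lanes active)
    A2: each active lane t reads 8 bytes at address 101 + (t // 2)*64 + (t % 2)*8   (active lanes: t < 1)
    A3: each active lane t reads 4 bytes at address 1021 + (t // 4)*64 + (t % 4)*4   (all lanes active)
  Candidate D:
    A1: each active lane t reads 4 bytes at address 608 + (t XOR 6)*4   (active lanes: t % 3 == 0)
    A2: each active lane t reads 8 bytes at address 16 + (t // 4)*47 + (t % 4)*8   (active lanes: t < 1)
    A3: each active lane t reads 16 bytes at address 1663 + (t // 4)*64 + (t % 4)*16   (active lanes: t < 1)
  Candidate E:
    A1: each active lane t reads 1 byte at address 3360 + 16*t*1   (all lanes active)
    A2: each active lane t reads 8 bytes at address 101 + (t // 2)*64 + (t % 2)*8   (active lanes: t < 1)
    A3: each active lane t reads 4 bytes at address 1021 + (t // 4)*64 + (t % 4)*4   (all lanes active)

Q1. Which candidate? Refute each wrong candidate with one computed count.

A: A1 gives 2 transactions, not 8
B: A3 gives 1 transaction, not 4
D: A1 gives 1 transaction, not 8
E: A1 gives 4 transactions, not 8
C: all counts match (8,1,4)

Answer: C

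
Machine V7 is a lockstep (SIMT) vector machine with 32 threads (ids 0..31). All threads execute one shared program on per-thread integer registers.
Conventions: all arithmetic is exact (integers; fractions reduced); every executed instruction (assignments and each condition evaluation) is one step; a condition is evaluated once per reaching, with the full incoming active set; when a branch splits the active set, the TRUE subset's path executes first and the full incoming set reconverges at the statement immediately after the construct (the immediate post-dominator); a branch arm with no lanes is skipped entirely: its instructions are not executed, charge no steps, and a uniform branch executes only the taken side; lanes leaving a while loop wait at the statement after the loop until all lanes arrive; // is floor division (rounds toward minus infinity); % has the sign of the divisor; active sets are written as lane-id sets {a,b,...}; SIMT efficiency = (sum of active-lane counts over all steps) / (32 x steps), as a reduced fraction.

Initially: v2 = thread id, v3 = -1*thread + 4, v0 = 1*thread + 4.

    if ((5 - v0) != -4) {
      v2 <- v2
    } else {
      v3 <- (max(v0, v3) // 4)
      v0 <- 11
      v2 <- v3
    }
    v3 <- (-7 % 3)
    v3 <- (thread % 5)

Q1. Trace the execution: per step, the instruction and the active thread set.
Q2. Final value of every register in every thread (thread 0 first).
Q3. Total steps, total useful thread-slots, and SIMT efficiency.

step 0: eval ((5 - v0) != -4)        {0,1,2,3,4,5,6,7,8,9,10,11,12,13,14,15,16,17,18,19,20,21,22,23,24,25,26,27,28,29,30,31}
step 1: v2 <- v2                     {0,1,2,3,4,6,7,8,9,10,11,12,13,14,15,16,17,18,19,20,21,22,23,24,25,26,27,28,29,30,31}
step 2: v3 <- (max(v0, v3) // 4)     {5}
step 3: v0 <- 11                     {5}
step 4: v2 <- v3                     {5}
step 5: v3 <- (-7 % 3)               {0,1,2,3,4,5,6,7,8,9,10,11,12,13,14,15,16,17,18,19,20,21,22,23,24,25,26,27,28,29,30,31}
step 6: v3 <- (thread % 5)           {0,1,2,3,4,5,6,7,8,9,10,11,12,13,14,15,16,17,18,19,20,21,22,23,24,25,26,27,28,29,30,31}

Answer: 7 steps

v2: 0,1,2,3,4,2,6,7,8,9,10,11,12,13,14,15,16,17,18,19,20,21,22,23,24,25,26,27,28,29,30,31
v3: 0,1,2,3,4,0,1,2,3,4,0,1,2,3,4,0,1,2,3,4,0,1,2,3,4,0,1,2,3,4,0,1
v0: 4,5,6,7,8,11,10,11,12,13,14,15,16,17,18,19,20,21,22,23,24,25,26,27,28,29,30,31,32,33,34,35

steps = 7; useful = 130; efficiency = 130/224 = 65/112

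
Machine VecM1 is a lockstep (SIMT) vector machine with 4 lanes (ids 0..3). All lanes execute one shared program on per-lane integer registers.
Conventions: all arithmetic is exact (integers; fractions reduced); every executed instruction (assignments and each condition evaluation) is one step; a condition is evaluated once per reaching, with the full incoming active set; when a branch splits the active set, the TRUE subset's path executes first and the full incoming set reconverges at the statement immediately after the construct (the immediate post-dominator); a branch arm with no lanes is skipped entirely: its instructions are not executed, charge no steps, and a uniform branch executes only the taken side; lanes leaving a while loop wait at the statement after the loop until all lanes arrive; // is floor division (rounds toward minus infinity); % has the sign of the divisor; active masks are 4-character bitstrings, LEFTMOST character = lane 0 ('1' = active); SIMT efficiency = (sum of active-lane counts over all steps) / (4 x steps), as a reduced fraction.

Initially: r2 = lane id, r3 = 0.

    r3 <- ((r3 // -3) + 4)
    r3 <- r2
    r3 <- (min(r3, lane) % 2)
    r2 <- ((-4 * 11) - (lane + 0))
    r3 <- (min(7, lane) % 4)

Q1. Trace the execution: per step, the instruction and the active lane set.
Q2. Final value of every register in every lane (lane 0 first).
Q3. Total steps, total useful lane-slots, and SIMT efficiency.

step 0: r3 <- ((r3 // -3) + 4)       1111
step 1: r3 <- r2                     1111
step 2: r3 <- (min(r3, lane) % 2)    1111
step 3: r2 <- ((-4 * 11) - (lane + 0)) 1111
step 4: r3 <- (min(7, lane) % 4)     1111

Answer: 5 steps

r2: -44,-45,-46,-47
r3: 0,1,2,3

steps = 5; useful = 20; efficiency = 20/20 = 1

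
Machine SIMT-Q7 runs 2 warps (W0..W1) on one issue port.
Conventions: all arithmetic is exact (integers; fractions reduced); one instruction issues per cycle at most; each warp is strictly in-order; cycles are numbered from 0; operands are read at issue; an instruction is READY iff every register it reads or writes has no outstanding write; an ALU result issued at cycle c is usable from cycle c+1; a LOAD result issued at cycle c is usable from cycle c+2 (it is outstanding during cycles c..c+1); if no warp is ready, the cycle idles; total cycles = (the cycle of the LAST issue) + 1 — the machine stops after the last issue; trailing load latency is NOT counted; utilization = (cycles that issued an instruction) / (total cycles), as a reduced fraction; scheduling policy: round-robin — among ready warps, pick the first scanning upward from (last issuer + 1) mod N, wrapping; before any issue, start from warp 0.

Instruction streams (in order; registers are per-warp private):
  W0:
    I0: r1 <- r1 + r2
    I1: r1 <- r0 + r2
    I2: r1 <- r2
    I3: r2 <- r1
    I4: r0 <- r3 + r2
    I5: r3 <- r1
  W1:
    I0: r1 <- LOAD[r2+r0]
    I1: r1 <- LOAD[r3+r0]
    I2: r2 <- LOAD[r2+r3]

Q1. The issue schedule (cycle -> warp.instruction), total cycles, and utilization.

cycle 0: W0.I0
cycle 1: W1.I0
cycle 2: W0.I1
cycle 3: W1.I1
cycle 4: W0.I2
cycle 5: W1.I2
cycle 6: W0.I3
cycle 7: W0.I4
cycle 8: W0.I5

Answer: 9 cycles, utilization 1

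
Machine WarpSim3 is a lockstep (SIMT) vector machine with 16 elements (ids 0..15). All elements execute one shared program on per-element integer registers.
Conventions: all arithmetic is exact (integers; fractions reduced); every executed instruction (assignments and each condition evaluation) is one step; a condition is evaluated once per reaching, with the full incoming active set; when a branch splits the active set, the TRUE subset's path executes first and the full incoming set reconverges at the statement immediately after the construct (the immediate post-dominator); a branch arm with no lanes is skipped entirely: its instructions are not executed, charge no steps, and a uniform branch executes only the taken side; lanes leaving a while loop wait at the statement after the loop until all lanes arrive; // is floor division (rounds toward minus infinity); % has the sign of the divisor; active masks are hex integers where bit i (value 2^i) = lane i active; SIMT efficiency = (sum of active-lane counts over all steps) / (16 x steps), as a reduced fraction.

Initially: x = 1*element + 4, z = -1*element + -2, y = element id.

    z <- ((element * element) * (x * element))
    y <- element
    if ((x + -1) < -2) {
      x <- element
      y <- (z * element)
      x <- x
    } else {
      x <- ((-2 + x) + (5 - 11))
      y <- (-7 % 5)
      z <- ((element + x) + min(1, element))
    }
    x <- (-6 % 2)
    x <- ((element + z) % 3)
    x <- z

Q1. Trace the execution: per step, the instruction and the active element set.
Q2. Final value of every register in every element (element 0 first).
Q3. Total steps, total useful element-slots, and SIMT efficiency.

step 0: z <- ((element * element) * (x * element)) 0xffff
step 1: y <- element                 0xffff
step 2: eval ((x + -1) < -2)         0xffff
step 3: x <- ((-2 + x) + (5 - 11))   0xffff
step 4: y <- (-7 % 5)                0xffff
step 5: z <- ((element + x) + min(1, element)) 0xffff
step 6: x <- (-6 % 2)                0xffff
step 7: x <- ((element + z) % 3)     0xffff
step 8: x <- z                       0xffff

Answer: 9 steps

x: -4,-1,1,3,5,7,9,11,13,15,17,19,21,23,25,27
z: -4,-1,1,3,5,7,9,11,13,15,17,19,21,23,25,27
y: 3,3,3,3,3,3,3,3,3,3,3,3,3,3,3,3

steps = 9; useful = 144; efficiency = 144/144 = 1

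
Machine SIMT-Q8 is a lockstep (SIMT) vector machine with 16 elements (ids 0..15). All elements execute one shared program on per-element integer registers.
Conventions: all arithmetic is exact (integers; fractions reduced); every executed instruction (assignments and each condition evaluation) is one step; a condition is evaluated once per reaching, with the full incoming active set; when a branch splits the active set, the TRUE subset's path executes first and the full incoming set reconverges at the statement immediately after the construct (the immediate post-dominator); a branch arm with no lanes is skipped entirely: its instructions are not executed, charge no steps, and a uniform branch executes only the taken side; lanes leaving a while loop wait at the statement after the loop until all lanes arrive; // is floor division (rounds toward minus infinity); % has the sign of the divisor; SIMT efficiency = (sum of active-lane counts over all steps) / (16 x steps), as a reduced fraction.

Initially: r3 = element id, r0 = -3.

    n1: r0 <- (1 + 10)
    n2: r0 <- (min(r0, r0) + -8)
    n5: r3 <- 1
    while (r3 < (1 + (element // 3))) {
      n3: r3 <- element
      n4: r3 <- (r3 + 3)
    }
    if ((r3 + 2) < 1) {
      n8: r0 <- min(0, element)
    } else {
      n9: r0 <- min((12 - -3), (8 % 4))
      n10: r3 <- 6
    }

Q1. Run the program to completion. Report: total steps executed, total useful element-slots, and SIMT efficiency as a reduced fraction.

Answer: 10 steps, 151 useful, 151/160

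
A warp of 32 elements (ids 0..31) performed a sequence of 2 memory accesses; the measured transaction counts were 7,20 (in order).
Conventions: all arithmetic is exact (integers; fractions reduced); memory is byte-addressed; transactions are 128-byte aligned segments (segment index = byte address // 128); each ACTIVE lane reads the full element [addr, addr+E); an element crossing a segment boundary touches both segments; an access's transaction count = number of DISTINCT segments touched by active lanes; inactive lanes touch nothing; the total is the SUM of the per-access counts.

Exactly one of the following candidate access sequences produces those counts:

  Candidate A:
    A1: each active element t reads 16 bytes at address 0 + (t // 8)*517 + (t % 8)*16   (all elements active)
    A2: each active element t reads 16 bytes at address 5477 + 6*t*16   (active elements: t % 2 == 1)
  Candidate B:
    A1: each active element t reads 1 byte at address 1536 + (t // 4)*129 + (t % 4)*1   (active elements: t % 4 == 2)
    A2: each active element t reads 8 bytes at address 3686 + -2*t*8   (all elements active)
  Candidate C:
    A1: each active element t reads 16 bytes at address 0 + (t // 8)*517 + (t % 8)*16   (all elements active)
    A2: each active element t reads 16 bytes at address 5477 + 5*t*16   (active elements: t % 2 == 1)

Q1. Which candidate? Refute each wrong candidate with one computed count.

A: A2 gives 16 transactions, not 20
B: A1 gives 8 transactions, not 7
C: all counts match (7,20)

Answer: C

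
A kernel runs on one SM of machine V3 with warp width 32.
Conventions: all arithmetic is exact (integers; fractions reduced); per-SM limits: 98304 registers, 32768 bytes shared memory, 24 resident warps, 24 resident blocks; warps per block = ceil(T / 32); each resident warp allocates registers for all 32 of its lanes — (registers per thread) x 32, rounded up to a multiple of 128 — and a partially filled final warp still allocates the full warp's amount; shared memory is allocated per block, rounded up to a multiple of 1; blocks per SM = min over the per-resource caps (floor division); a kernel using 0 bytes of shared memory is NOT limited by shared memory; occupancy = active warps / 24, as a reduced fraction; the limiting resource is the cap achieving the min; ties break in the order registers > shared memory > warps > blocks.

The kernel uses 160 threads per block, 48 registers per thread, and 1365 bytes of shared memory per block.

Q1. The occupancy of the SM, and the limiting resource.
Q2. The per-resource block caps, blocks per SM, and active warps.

Answer: occupancy 5/6, limited by warps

registers: 12 blocks
shared memory: 24 blocks
warps: 4 blocks
blocks: 24 blocks

Answer: 4 blocks, 20 active warps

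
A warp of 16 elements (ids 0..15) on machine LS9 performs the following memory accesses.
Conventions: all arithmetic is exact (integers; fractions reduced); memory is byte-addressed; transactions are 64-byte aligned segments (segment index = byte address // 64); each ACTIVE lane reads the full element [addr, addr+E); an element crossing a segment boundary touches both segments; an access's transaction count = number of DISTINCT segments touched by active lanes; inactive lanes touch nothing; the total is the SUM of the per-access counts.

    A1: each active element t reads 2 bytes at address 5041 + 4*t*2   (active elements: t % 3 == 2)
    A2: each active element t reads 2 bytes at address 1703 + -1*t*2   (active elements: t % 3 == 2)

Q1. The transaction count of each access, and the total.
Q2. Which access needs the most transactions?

A1: 2 transactions
A2: 1 transaction

Answer: 2,1; total 3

Answer: A1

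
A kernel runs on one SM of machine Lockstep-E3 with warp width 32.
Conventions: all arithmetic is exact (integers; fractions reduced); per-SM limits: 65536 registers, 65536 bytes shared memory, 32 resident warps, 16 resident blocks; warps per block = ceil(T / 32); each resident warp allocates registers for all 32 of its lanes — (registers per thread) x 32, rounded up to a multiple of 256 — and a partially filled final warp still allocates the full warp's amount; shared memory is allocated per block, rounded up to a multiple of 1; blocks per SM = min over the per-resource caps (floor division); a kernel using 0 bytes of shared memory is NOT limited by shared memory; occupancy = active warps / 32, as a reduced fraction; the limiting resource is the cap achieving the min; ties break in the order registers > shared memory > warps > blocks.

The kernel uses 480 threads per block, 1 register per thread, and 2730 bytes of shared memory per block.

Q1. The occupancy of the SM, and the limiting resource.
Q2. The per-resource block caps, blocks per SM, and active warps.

Answer: occupancy 15/16, limited by warps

registers: 17 blocks
shared memory: 24 blocks
warps: 2 blocks
blocks: 16 blocks

Answer: 2 blocks, 30 active warps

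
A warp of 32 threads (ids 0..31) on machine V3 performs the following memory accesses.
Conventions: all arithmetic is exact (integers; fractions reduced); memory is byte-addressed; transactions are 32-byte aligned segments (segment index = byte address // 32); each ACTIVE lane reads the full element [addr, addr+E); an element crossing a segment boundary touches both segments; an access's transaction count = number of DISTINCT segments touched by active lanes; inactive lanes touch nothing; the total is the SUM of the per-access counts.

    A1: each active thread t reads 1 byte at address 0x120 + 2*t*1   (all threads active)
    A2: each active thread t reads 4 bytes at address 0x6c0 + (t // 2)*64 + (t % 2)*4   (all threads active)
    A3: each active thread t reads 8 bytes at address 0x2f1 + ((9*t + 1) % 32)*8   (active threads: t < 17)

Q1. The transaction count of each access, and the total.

A1: 2 transactions
A2: 16 transactions
A3: 9 transactions

Answer: 2,16,9; total 27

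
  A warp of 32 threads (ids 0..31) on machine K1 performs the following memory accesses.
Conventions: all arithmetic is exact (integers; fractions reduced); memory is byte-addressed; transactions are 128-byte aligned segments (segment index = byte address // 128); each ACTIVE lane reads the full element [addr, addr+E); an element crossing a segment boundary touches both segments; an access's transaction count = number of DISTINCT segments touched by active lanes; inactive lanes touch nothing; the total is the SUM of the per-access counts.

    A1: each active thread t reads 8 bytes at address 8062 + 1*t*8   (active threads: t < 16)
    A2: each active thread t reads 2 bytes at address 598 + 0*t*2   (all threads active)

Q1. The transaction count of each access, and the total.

A1: 2 transactions
A2: 1 transaction

Answer: 2,1; total 3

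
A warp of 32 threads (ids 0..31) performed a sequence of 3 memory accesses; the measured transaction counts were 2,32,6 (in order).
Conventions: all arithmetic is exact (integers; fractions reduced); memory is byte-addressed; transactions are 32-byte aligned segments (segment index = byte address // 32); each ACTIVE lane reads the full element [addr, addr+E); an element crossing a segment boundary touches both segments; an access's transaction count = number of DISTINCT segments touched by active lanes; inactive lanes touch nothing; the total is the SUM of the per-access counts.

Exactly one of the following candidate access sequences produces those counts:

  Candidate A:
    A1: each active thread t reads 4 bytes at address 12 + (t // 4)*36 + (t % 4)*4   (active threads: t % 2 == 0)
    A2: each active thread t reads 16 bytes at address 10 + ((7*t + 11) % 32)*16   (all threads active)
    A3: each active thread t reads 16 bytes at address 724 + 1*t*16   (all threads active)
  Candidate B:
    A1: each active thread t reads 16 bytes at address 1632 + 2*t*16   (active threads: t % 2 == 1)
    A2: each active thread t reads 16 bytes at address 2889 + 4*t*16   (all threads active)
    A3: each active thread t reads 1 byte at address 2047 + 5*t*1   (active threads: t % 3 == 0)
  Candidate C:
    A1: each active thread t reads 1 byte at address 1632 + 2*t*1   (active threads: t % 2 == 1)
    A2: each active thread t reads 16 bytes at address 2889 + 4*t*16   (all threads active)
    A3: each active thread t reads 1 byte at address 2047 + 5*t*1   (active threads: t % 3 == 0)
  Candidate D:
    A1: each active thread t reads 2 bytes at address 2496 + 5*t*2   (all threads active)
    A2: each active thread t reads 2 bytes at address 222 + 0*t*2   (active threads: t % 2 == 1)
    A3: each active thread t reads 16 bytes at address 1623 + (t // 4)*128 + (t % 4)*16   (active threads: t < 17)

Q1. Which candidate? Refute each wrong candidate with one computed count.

A: A1 gives 9 transactions, not 2
B: A1 gives 16 transactions, not 2
D: A1 gives 10 transactions, not 2
C: all counts match (2,32,6)

Answer: C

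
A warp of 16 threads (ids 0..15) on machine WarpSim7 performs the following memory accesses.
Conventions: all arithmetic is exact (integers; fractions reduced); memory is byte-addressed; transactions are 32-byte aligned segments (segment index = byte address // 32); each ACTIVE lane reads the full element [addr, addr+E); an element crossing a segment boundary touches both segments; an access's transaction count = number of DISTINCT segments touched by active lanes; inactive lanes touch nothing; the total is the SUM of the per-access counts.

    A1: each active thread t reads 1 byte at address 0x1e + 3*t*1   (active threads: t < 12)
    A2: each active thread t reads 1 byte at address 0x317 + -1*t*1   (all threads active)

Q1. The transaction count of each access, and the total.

A1: 2 transactions
A2: 1 transaction

Answer: 2,1; total 3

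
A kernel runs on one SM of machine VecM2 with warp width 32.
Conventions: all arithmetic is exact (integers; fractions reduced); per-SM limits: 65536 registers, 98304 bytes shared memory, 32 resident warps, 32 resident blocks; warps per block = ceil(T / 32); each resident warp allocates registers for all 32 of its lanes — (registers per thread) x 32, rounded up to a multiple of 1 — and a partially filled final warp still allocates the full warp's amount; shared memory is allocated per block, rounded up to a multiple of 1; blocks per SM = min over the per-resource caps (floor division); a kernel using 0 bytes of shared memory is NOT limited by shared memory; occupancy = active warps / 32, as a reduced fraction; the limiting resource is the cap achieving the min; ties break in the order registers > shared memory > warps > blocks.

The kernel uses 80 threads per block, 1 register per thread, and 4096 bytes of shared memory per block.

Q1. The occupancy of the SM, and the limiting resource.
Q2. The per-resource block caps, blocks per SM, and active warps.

Answer: occupancy 15/16, limited by warps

registers: 682 blocks
shared memory: 24 blocks
warps: 10 blocks
blocks: 32 blocks

Answer: 10 blocks, 30 active warps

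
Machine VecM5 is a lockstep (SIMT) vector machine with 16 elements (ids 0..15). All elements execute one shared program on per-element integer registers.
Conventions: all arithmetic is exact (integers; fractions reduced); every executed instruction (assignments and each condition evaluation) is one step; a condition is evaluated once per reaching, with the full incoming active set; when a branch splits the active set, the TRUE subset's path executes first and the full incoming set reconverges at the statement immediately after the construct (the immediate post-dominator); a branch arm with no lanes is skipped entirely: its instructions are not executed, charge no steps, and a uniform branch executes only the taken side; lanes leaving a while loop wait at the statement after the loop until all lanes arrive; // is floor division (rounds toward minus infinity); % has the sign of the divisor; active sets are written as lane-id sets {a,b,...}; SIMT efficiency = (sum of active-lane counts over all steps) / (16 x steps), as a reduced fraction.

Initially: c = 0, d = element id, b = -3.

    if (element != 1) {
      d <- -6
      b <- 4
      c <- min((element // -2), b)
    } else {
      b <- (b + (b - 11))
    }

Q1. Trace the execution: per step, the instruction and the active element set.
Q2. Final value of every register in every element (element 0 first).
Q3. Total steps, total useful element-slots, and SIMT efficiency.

step 0: eval (element != 1)          {0,1,2,3,4,5,6,7,8,9,10,11,12,13,14,15}
step 1: d <- -6                      {0,2,3,4,5,6,7,8,9,10,11,12,13,14,15}
step 2: b <- 4                       {0,2,3,4,5,6,7,8,9,10,11,12,13,14,15}
step 3: c <- min((element // -2), b) {0,2,3,4,5,6,7,8,9,10,11,12,13,14,15}
step 4: b <- (b + (b - 11))          {1}

Answer: 5 steps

c: 0,0,-1,-2,-2,-3,-3,-4,-4,-5,-5,-6,-6,-7,-7,-8
d: -6,1,-6,-6,-6,-6,-6,-6,-6,-6,-6,-6,-6,-6,-6,-6
b: 4,-17,4,4,4,4,4,4,4,4,4,4,4,4,4,4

steps = 5; useful = 62; efficiency = 62/80 = 31/40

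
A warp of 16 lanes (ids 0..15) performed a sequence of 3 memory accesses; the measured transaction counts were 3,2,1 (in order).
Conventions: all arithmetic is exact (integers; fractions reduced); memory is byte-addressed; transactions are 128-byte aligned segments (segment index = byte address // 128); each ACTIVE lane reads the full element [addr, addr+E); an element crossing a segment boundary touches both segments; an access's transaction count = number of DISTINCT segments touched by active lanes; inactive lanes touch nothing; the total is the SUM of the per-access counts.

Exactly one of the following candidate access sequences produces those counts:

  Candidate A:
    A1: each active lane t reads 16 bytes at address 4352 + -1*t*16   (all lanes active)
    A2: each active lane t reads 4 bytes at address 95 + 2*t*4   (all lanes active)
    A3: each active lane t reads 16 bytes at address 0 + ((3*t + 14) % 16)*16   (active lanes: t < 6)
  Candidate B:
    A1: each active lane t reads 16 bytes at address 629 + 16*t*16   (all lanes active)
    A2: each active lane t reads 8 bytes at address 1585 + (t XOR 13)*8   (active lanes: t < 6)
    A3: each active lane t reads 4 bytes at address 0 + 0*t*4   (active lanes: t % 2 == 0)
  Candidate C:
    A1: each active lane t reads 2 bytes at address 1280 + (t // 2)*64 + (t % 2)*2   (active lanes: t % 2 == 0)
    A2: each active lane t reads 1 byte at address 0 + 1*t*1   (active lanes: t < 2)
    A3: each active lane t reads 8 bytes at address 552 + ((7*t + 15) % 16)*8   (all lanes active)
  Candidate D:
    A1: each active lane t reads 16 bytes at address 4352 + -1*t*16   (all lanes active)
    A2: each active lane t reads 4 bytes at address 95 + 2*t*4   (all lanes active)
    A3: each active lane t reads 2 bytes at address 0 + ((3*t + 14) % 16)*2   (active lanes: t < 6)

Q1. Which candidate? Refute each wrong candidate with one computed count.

A: A3 gives 2 transactions, not 1
B: A1 gives 32 transactions, not 3
C: A1 gives 4 transactions, not 3
D: all counts match (3,2,1)

Answer: D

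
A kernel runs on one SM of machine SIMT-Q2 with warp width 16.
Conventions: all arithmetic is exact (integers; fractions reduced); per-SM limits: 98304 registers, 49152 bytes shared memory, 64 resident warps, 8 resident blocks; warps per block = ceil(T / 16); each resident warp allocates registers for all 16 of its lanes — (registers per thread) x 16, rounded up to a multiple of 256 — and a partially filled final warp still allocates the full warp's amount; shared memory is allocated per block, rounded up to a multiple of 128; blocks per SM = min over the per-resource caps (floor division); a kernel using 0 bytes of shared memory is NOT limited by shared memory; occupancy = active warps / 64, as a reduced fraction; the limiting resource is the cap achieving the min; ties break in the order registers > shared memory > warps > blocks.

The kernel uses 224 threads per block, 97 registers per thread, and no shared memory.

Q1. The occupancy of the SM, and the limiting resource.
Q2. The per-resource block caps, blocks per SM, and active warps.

Answer: occupancy 21/32, limited by registers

registers: 3 blocks
shared memory: no limit (kernel uses none)
warps: 4 blocks
blocks: 8 blocks

Answer: 3 blocks, 42 active warps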